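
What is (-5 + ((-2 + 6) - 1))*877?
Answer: -1754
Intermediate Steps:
(-5 + ((-2 + 6) - 1))*877 = (-5 + (4 - 1))*877 = (-5 + 3)*877 = -2*877 = -1754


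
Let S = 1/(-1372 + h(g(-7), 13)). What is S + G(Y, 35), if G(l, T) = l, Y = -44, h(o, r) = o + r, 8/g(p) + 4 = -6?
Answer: -299161/6799 ≈ -44.001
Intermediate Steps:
g(p) = -⅘ (g(p) = 8/(-4 - 6) = 8/(-10) = 8*(-⅒) = -⅘)
S = -5/6799 (S = 1/(-1372 + (-⅘ + 13)) = 1/(-1372 + 61/5) = 1/(-6799/5) = -5/6799 ≈ -0.00073540)
S + G(Y, 35) = -5/6799 - 44 = -299161/6799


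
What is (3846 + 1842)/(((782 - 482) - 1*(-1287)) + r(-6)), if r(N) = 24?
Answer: 632/179 ≈ 3.5307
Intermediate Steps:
(3846 + 1842)/(((782 - 482) - 1*(-1287)) + r(-6)) = (3846 + 1842)/(((782 - 482) - 1*(-1287)) + 24) = 5688/((300 + 1287) + 24) = 5688/(1587 + 24) = 5688/1611 = 5688*(1/1611) = 632/179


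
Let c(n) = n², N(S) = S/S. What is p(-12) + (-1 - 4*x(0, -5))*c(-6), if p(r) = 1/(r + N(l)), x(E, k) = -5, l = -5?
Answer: 7523/11 ≈ 683.91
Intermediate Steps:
N(S) = 1
p(r) = 1/(1 + r) (p(r) = 1/(r + 1) = 1/(1 + r))
p(-12) + (-1 - 4*x(0, -5))*c(-6) = 1/(1 - 12) + (-1 - 4*(-5))*(-6)² = 1/(-11) + (-1 + 20)*36 = -1/11 + 19*36 = -1/11 + 684 = 7523/11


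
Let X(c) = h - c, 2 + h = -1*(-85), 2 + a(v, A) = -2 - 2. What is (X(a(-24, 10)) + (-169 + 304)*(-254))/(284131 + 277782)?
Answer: -1487/24431 ≈ -0.060865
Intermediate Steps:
a(v, A) = -6 (a(v, A) = -2 + (-2 - 2) = -2 - 4 = -6)
h = 83 (h = -2 - 1*(-85) = -2 + 85 = 83)
X(c) = 83 - c
(X(a(-24, 10)) + (-169 + 304)*(-254))/(284131 + 277782) = ((83 - 1*(-6)) + (-169 + 304)*(-254))/(284131 + 277782) = ((83 + 6) + 135*(-254))/561913 = (89 - 34290)*(1/561913) = -34201*1/561913 = -1487/24431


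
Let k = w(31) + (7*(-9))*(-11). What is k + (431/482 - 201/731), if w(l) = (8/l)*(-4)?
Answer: 7564851791/10922602 ≈ 692.59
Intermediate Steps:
w(l) = -32/l
k = 21451/31 (k = -32/31 + (7*(-9))*(-11) = -32*1/31 - 63*(-11) = -32/31 + 693 = 21451/31 ≈ 691.97)
k + (431/482 - 201/731) = 21451/31 + (431/482 - 201/731) = 21451/31 + 218179/352342 = 7564851791/10922602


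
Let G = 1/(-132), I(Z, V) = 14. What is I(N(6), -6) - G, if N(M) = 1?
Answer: 1849/132 ≈ 14.008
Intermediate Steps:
G = -1/132 ≈ -0.0075758
I(N(6), -6) - G = 14 - 1*(-1/132) = 14 + 1/132 = 1849/132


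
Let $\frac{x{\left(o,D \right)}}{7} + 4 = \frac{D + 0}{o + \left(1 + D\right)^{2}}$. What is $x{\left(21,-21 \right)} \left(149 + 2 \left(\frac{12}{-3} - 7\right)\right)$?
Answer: $- \frac{1515745}{421} \approx -3600.3$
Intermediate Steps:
$x{\left(o,D \right)} = -28 + \frac{7 D}{o + \left(1 + D\right)^{2}}$ ($x{\left(o,D \right)} = -28 + 7 \frac{D + 0}{o + \left(1 + D\right)^{2}} = -28 + 7 \frac{D}{o + \left(1 + D\right)^{2}} = -28 + \frac{7 D}{o + \left(1 + D\right)^{2}}$)
$x{\left(21,-21 \right)} \left(149 + 2 \left(\frac{12}{-3} - 7\right)\right) = \frac{7 \left(-21 - 84 - 4 \left(1 - 21\right)^{2}\right)}{21 + \left(1 - 21\right)^{2}} \left(149 + 2 \left(\frac{12}{-3} - 7\right)\right) = \frac{7 \left(-21 - 84 - 4 \left(-20\right)^{2}\right)}{21 + \left(-20\right)^{2}} \left(149 + 2 \left(12 \left(- \frac{1}{3}\right) - 7\right)\right) = \frac{7 \left(-21 - 84 - 1600\right)}{21 + 400} \left(149 + 2 \left(-4 - 7\right)\right) = \frac{7 \left(-21 - 84 - 1600\right)}{421} \left(149 + 2 \left(-11\right)\right) = 7 \cdot \frac{1}{421} \left(-1705\right) \left(149 - 22\right) = \left(- \frac{11935}{421}\right) 127 = - \frac{1515745}{421}$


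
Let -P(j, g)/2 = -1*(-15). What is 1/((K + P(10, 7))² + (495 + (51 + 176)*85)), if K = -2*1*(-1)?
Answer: 1/20574 ≈ 4.8605e-5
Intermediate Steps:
P(j, g) = -30 (P(j, g) = -(-2)*(-15) = -2*15 = -30)
K = 2 (K = -2*(-1) = 2)
1/((K + P(10, 7))² + (495 + (51 + 176)*85)) = 1/((2 - 30)² + (495 + (51 + 176)*85)) = 1/((-28)² + (495 + 227*85)) = 1/(784 + (495 + 19295)) = 1/(784 + 19790) = 1/20574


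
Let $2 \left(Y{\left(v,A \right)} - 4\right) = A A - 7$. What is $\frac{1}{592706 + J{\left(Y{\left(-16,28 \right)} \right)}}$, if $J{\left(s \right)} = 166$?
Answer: $\frac{1}{592872} \approx 1.6867 \cdot 10^{-6}$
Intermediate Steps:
$Y{\left(v,A \right)} = \frac{1}{2} + \frac{A^{2}}{2}$ ($Y{\left(v,A \right)} = 4 + \frac{A A - 7}{2} = 4 + \frac{A^{2} - 7}{2} = 4 + \frac{-7 + A^{2}}{2} = 4 + \left(- \frac{7}{2} + \frac{A^{2}}{2}\right) = \frac{1}{2} + \frac{A^{2}}{2}$)
$\frac{1}{592706 + J{\left(Y{\left(-16,28 \right)} \right)}} = \frac{1}{592706 + 166} = \frac{1}{592872}$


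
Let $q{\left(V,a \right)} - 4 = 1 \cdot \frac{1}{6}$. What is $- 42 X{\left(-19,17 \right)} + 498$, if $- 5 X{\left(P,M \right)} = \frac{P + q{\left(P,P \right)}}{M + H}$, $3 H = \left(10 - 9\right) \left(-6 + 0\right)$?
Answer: $\frac{36727}{75} \approx 489.69$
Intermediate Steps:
$q{\left(V,a \right)} = \frac{25}{6}$ ($q{\left(V,a \right)} = 4 + 1 \cdot \frac{1}{6} = 4 + \frac{1}{6} = \frac{25}{6}$)
$H = -2$ ($H = \frac{\left(10 - 9\right) \left(-6 + 0\right)}{3} = \frac{1 \left(-6\right)}{3} = \frac{1}{3} \left(-6\right) = -2$)
$X{\left(P,M \right)} = - \frac{\frac{25}{6} + P}{5 \left(-2 + M\right)}$ ($X{\left(P,M \right)} = - \frac{\left(P + \frac{25}{6}\right) \frac{1}{M - 2}}{5} = - \frac{\left(\frac{25}{6} + P\right) \frac{1}{-2 + M}}{5} = - \frac{\frac{1}{-2 + M} \left(\frac{25}{6} + P\right)}{5} = - \frac{\frac{25}{6} + P}{5 \left(-2 + M\right)}$)
$- 42 X{\left(-19,17 \right)} + 498 = - 42 \frac{-25 - -114}{30 \left(-2 + 17\right)} + 498 = - 42 \frac{-25 + 114}{30 \cdot 15} + 498 = - 42 \cdot \frac{1}{30} \cdot \frac{1}{15} \cdot 89 + 498 = \left(-42\right) \frac{89}{450} + 498 = - \frac{623}{75} + 498 = \frac{36727}{75}$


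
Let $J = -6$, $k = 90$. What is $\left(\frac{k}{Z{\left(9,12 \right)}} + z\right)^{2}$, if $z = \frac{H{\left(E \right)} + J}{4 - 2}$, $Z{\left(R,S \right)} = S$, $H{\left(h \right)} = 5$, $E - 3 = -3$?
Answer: $49$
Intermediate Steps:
$E = 0$ ($E = 3 - 3 = 0$)
$z = - \frac{1}{2}$ ($z = \frac{5 - 6}{4 - 2} = - \frac{1}{2} \approx -0.5$)
$\left(\frac{k}{Z{\left(9,12 \right)}} + z\right)^{2} = \left(\frac{90}{12} - \frac{1}{2}\right)^{2} = \left(90 \cdot \frac{1}{12} - \frac{1}{2}\right)^{2} = \left(\frac{15}{2} - \frac{1}{2}\right)^{2} = 7^{2} = 49$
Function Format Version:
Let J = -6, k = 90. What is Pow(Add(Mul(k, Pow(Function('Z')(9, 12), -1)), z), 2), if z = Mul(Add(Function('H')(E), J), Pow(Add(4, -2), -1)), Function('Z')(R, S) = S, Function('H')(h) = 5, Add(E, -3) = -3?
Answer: 49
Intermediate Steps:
E = 0 (E = Add(3, -3) = 0)
z = Rational(-1, 2) (z = Mul(Add(5, -6), Pow(Add(4, -2), -1)) = Mul(-1, Pow(2, -1)) = Mul(-1, Rational(1, 2)) = Rational(-1, 2) ≈ -0.50000)
Pow(Add(Mul(k, Pow(Function('Z')(9, 12), -1)), z), 2) = Pow(Add(Mul(90, Pow(12, -1)), Rational(-1, 2)), 2) = Pow(Add(Mul(90, Rational(1, 12)), Rational(-1, 2)), 2) = Pow(Add(Rational(15, 2), Rational(-1, 2)), 2) = Pow(7, 2) = 49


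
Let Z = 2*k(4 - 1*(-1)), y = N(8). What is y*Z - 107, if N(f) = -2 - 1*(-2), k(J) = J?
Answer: -107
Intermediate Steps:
N(f) = 0 (N(f) = -2 + 2 = 0)
y = 0
Z = 10 (Z = 2*(4 - 1*(-1)) = 2*(4 + 1) = 2*5 = 10)
y*Z - 107 = 0*10 - 107 = 0 - 107 = -107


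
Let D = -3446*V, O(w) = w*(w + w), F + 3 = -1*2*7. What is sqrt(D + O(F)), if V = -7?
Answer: 10*sqrt(247) ≈ 157.16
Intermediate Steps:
F = -17 (F = -3 - 1*2*7 = -3 - 2*7 = -3 - 14 = -17)
O(w) = 2*w**2 (O(w) = w*(2*w) = 2*w**2)
D = 24122 (D = -3446*(-7) = 24122)
sqrt(D + O(F)) = sqrt(24122 + 2*(-17)**2) = sqrt(24122 + 2*289) = sqrt(24122 + 578) = sqrt(24700) = 10*sqrt(247)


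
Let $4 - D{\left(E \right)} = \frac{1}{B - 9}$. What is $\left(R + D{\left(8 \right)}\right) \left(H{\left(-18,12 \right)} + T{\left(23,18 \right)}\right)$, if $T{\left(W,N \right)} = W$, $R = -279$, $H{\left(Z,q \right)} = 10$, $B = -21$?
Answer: $- \frac{90739}{10} \approx -9073.9$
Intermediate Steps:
$D{\left(E \right)} = \frac{121}{30}$ ($D{\left(E \right)} = 4 - \frac{1}{-21 - 9} = 4 - \frac{1}{-30} = 4 - - \frac{1}{30} = 4 + \frac{1}{30} = \frac{121}{30}$)
$\left(R + D{\left(8 \right)}\right) \left(H{\left(-18,12 \right)} + T{\left(23,18 \right)}\right) = \left(-279 + \frac{121}{30}\right) \left(10 + 23\right) = \left(- \frac{8249}{30}\right) 33 = - \frac{90739}{10}$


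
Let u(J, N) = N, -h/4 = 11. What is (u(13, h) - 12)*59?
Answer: -3304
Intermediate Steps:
h = -44 (h = -4*11 = -44)
(u(13, h) - 12)*59 = (-44 - 12)*59 = -56*59 = -3304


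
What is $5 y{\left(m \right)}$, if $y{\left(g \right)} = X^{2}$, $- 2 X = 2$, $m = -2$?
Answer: $5$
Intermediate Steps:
$X = -1$ ($X = \left(- \frac{1}{2}\right) 2 = -1$)
$y{\left(g \right)} = 1$ ($y{\left(g \right)} = \left(-1\right)^{2} = 1$)
$5 y{\left(m \right)} = 5 \cdot 1 = 5$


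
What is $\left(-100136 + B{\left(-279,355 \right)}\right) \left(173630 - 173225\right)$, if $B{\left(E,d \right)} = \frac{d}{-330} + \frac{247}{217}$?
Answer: $- \frac{193609831095}{4774} \approx -4.0555 \cdot 10^{7}$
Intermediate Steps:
$B{\left(E,d \right)} = \frac{247}{217} - \frac{d}{330}$ ($B{\left(E,d \right)} = d \left(- \frac{1}{330}\right) + 247 \cdot \frac{1}{217} = - \frac{d}{330} + \frac{247}{217} = \frac{247}{217} - \frac{d}{330}$)
$\left(-100136 + B{\left(-279,355 \right)}\right) \left(173630 - 173225\right) = \left(-100136 + \left(\frac{247}{217} - \frac{71}{66}\right)\right) \left(173630 - 173225\right) = \left(-100136 + \left(\frac{247}{217} - \frac{71}{66}\right)\right) 405 = \left(-100136 + \frac{895}{14322}\right) 405 = \left(- \frac{1434146897}{14322}\right) 405 = - \frac{193609831095}{4774}$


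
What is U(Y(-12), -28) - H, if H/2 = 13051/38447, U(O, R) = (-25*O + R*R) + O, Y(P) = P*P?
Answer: -102756486/38447 ≈ -2672.7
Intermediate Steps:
Y(P) = P²
U(O, R) = R² - 24*O (U(O, R) = (-25*O + R²) + O = (R² - 25*O) + O = R² - 24*O)
H = 26102/38447 (H = 2*(13051/38447) = 26102/38447 ≈ 0.67891)
U(Y(-12), -28) - H = ((-28)² - 24*(-12)²) - 1*26102/38447 = (784 - 24*144) - 26102/38447 = (784 - 3456) - 26102/38447 = -2672 - 26102/38447 = -102756486/38447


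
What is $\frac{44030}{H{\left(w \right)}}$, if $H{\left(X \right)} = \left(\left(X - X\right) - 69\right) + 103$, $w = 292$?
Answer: $1295$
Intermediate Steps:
$H{\left(X \right)} = 34$ ($H{\left(X \right)} = \left(0 - 69\right) + 103 = -69 + 103 = 34$)
$\frac{44030}{H{\left(w \right)}} = \frac{44030}{34} = 44030 \cdot \frac{1}{34} = 1295$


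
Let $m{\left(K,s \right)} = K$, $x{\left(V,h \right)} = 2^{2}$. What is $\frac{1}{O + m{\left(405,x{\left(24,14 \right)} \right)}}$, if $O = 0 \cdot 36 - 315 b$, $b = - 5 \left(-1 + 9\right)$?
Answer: $\frac{1}{13005} \approx 7.6893 \cdot 10^{-5}$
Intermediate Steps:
$x{\left(V,h \right)} = 4$
$b = -40$ ($b = \left(-5\right) 8 = -40$)
$O = 12600$ ($O = 0 \cdot 36 - -12600 = 0 + 12600 = 12600$)
$\frac{1}{O + m{\left(405,x{\left(24,14 \right)} \right)}} = \frac{1}{12600 + 405} = \frac{1}{13005}$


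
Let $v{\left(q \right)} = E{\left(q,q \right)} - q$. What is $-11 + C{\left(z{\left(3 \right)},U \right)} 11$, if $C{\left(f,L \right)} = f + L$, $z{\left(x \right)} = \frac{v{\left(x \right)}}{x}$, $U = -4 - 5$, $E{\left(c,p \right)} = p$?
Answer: $-110$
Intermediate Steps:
$v{\left(q \right)} = 0$ ($v{\left(q \right)} = q - q = 0$)
$U = -9$ ($U = -4 - 5 = -9$)
$z{\left(x \right)} = 0$ ($z{\left(x \right)} = \frac{0}{x} = 0$)
$C{\left(f,L \right)} = L + f$
$-11 + C{\left(z{\left(3 \right)},U \right)} 11 = -11 + \left(-9 + 0\right) 11 = -11 - 99 = -110$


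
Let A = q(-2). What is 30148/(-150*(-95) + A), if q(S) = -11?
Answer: 30148/14239 ≈ 2.1173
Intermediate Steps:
A = -11
30148/(-150*(-95) + A) = 30148/(-150*(-95) - 11) = 30148/(14250 - 11) = 30148/14239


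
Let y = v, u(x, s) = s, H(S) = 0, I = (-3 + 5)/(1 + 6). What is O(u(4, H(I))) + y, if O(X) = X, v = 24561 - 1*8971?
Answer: 15590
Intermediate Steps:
I = 2/7 ≈ 0.28571
v = 15590 (v = 24561 - 8971 = 15590)
y = 15590
O(u(4, H(I))) + y = 0 + 15590 = 15590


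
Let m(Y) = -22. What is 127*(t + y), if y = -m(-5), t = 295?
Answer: 40259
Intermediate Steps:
y = 22 (y = -1*(-22) = 22)
127*(t + y) = 127*(295 + 22) = 127*317 = 40259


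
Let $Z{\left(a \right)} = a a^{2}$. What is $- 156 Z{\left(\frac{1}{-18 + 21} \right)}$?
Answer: $- \frac{52}{9} \approx -5.7778$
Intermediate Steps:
$Z{\left(a \right)} = a^{3}$
$- 156 Z{\left(\frac{1}{-18 + 21} \right)} = - 156 \left(\frac{1}{-18 + 21}\right)^{3} = - 156 \left(\frac{1}{3}\right)^{3} = - \frac{156}{27} = \left(-156\right) \frac{1}{27} = - \frac{52}{9}$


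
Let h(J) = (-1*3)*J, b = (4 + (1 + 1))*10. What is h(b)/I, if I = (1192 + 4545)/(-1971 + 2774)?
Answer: -144540/5737 ≈ -25.194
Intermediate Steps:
I = 5737/803 ≈ 7.1445
b = 60 (b = (4 + 2)*10 = 6*10 = 60)
h(J) = -3*J
h(b)/I = (-3*60)/(5737/803) = -180*803/5737 = -144540/5737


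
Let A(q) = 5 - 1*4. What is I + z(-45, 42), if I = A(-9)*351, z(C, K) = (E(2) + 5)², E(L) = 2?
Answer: 400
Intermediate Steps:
A(q) = 1 (A(q) = 5 - 4 = 1)
z(C, K) = 49 (z(C, K) = (2 + 5)² = 7² = 49)
I = 351 (I = 1*351 = 351)
I + z(-45, 42) = 351 + 49 = 400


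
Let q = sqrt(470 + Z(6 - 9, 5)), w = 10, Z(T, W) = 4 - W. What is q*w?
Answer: 10*sqrt(469) ≈ 216.56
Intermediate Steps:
q = sqrt(469) (q = sqrt(470 + (4 - 1*5)) = sqrt(470 + (4 - 5)) = sqrt(470 - 1) = sqrt(469) ≈ 21.656)
q*w = sqrt(469)*10 = 10*sqrt(469)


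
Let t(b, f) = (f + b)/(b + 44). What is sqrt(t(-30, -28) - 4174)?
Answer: I*sqrt(204729)/7 ≈ 64.639*I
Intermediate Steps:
t(b, f) = (b + f)/(44 + b)
sqrt(t(-30, -28) - 4174) = sqrt((-30 - 28)/(44 - 30) - 4174) = sqrt(-58/14 - 4174) = sqrt((1/14)*(-58) - 4174) = sqrt(-29/7 - 4174) = sqrt(-29247/7) = I*sqrt(204729)/7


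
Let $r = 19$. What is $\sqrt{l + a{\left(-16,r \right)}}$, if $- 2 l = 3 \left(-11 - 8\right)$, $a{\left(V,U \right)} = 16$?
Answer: $\frac{\sqrt{178}}{2} \approx 6.6708$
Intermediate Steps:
$l = \frac{57}{2}$ ($l = - \frac{3 \left(-11 - 8\right)}{2} = - \frac{3 \left(-19\right)}{2} = \left(- \frac{1}{2}\right) \left(-57\right) = \frac{57}{2} \approx 28.5$)
$\sqrt{l + a{\left(-16,r \right)}} = \sqrt{\frac{57}{2} + 16} = \sqrt{\frac{89}{2}} = \frac{\sqrt{178}}{2}$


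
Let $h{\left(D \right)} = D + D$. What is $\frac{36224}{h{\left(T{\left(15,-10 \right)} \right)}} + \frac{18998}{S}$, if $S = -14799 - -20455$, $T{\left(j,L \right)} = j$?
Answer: $\frac{7337603}{6060} \approx 1210.8$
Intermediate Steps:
$h{\left(D \right)} = 2 D$
$S = 5656$ ($S = -14799 + 20455 = 5656$)
$\frac{36224}{h{\left(T{\left(15,-10 \right)} \right)}} + \frac{18998}{S} = \frac{36224}{2 \cdot 15} + \frac{18998}{5656} = \frac{36224}{30} + 18998 \cdot \frac{1}{5656} = 36224 \cdot \frac{1}{30} + \frac{1357}{404} = \frac{18112}{15} + \frac{1357}{404} = \frac{7337603}{6060}$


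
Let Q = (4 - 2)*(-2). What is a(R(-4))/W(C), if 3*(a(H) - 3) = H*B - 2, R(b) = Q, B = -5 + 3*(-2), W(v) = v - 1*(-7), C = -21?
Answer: -17/14 ≈ -1.2143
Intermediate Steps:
W(v) = 7 + v (W(v) = v + 7 = 7 + v)
B = -11 (B = -5 - 6 = -11)
Q = -4 (Q = 2*(-2) = -4)
R(b) = -4
a(H) = 7/3 - 11*H/3 (a(H) = 3 + (H*(-11) - 2)/3 = 3 + (-11*H - 2)/3 = 3 + (-2 - 11*H)/3 = 3 + (-⅔ - 11*H/3) = 7/3 - 11*H/3)
a(R(-4))/W(C) = (7/3 - 11/3*(-4))/(7 - 21) = (7/3 + 44/3)/(-14) = 17*(-1/14) = -17/14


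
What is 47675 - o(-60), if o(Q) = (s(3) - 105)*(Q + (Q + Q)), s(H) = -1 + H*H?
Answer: 30215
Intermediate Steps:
s(H) = -1 + H²
o(Q) = -291*Q (o(Q) = ((-1 + 3²) - 105)*(Q + (Q + Q)) = ((-1 + 9) - 105)*(Q + 2*Q) = (8 - 105)*(3*Q) = -291*Q)
47675 - o(-60) = 47675 - (-291)*(-60) = 47675 - 1*17460 = 47675 - 17460 = 30215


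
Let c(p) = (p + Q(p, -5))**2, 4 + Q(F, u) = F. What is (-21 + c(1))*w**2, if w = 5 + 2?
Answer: -833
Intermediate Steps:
Q(F, u) = -4 + F
c(p) = (-4 + 2*p)**2 (c(p) = (p + (-4 + p))**2 = (-4 + 2*p)**2)
w = 7
(-21 + c(1))*w**2 = (-21 + 4*(-2 + 1)**2)*7**2 = (-21 + 4*(-1)**2)*49 = (-21 + 4*1)*49 = (-21 + 4)*49 = -17*49 = -833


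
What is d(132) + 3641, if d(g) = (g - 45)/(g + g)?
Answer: 320437/88 ≈ 3641.3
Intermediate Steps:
d(g) = (-45 + g)/(2*g) (d(g) = (-45 + g)/((2*g)) = (-45 + g)*(1/(2*g)) = (-45 + g)/(2*g))
d(132) + 3641 = (1/2)*(-45 + 132)/132 + 3641 = (1/2)*(1/132)*87 + 3641 = 29/88 + 3641 = 320437/88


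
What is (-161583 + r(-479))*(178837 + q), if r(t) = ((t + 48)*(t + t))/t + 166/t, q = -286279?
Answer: 8360203950882/479 ≈ 1.7453e+10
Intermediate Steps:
r(t) = 96 + 2*t + 166/t (r(t) = ((48 + t)*(2*t))/t + 166/t = (2*t*(48 + t))/t + 166/t = (96 + 2*t) + 166/t = 96 + 2*t + 166/t)
(-161583 + r(-479))*(178837 + q) = (-161583 + (96 + 2*(-479) + 166/(-479)))*(178837 - 286279) = (-161583 + (96 - 958 + 166*(-1/479)))*(-107442) = (-161583 + (96 - 958 - 166/479))*(-107442) = (-161583 - 413064/479)*(-107442) = -77811321/479*(-107442) = 8360203950882/479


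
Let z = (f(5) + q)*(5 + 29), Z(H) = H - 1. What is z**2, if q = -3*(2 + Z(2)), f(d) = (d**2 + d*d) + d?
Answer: 2446096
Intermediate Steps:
Z(H) = -1 + H
f(d) = d + 2*d**2 (f(d) = (d**2 + d**2) + d = 2*d**2 + d = d + 2*d**2)
q = -9 (q = -3*(2 + (-1 + 2)) = -3*(2 + 1) = -3*3 = -9)
z = 1564 (z = (5*(1 + 2*5) - 9)*(5 + 29) = (5*(1 + 10) - 9)*34 = (5*11 - 9)*34 = (55 - 9)*34 = 46*34 = 1564)
z**2 = 1564**2 = 2446096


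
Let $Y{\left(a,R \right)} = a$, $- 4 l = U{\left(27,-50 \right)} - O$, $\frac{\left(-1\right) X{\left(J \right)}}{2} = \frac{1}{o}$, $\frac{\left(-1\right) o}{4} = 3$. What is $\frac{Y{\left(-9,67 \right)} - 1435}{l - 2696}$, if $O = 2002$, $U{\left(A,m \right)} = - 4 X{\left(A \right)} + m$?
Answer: $\frac{8664}{13097} \approx 0.66153$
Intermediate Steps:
$o = -12$ ($o = \left(-4\right) 3 = -12$)
$X{\left(J \right)} = \frac{1}{6}$ ($X{\left(J \right)} = - \frac{2}{-12} = \left(-2\right) \left(- \frac{1}{12}\right) = \frac{1}{6}$)
$U{\left(A,m \right)} = - \frac{2}{3} + m$ ($U{\left(A,m \right)} = \left(-4\right) \frac{1}{6} + m = - \frac{2}{3} + m$)
$l = \frac{3079}{6}$ ($l = - \frac{\left(- \frac{2}{3} - 50\right) - 2002}{4} = - \frac{- \frac{152}{3} - 2002}{4} = \left(- \frac{1}{4}\right) \left(- \frac{6158}{3}\right) = \frac{3079}{6} \approx 513.17$)
$\frac{Y{\left(-9,67 \right)} - 1435}{l - 2696} = \frac{-9 - 1435}{\frac{3079}{6} - 2696} = - \frac{1444}{- \frac{13097}{6}} = \left(-1444\right) \left(- \frac{6}{13097}\right) = \frac{8664}{13097}$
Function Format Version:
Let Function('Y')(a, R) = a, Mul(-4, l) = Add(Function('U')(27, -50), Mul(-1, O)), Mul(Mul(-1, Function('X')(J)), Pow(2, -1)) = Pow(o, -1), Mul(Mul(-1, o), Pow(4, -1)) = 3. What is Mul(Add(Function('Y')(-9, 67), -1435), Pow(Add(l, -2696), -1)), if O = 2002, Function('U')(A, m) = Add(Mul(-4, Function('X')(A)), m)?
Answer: Rational(8664, 13097) ≈ 0.66153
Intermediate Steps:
o = -12 (o = Mul(-4, 3) = -12)
Function('X')(J) = Rational(1, 6) (Function('X')(J) = Mul(-2, Pow(-12, -1)) = Mul(-2, Rational(-1, 12)) = Rational(1, 6))
Function('U')(A, m) = Add(Rational(-2, 3), m) (Function('U')(A, m) = Add(Mul(-4, Rational(1, 6)), m) = Add(Rational(-2, 3), m))
l = Rational(3079, 6) (l = Mul(Rational(-1, 4), Add(Add(Rational(-2, 3), -50), Mul(-1, 2002))) = Mul(Rational(-1, 4), Add(Rational(-152, 3), -2002)) = Mul(Rational(-1, 4), Rational(-6158, 3)) = Rational(3079, 6) ≈ 513.17)
Mul(Add(Function('Y')(-9, 67), -1435), Pow(Add(l, -2696), -1)) = Mul(Add(-9, -1435), Pow(Add(Rational(3079, 6), -2696), -1)) = Mul(-1444, Pow(Rational(-13097, 6), -1)) = Mul(-1444, Rational(-6, 13097)) = Rational(8664, 13097)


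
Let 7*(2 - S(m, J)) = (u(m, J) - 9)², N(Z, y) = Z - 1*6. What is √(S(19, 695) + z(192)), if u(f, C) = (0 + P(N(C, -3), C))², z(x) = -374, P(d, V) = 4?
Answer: I*√379 ≈ 19.468*I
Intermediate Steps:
N(Z, y) = -6 + Z (N(Z, y) = Z - 6 = -6 + Z)
u(f, C) = 16 (u(f, C) = (0 + 4)² = 4² = 16)
S(m, J) = -5 (S(m, J) = 2 - (16 - 9)²/7 = 2 - ⅐*7² = 2 - ⅐*49 = 2 - 7 = -5)
√(S(19, 695) + z(192)) = √(-5 - 374) = √(-379) = I*√379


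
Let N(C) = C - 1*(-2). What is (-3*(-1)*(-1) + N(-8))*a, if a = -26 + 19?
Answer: 63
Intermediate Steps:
N(C) = 2 + C (N(C) = C + 2 = 2 + C)
a = -7
(-3*(-1)*(-1) + N(-8))*a = (-3*(-1)*(-1) + (2 - 8))*(-7) = (3*(-1) - 6)*(-7) = (-3 - 6)*(-7) = -9*(-7) = 63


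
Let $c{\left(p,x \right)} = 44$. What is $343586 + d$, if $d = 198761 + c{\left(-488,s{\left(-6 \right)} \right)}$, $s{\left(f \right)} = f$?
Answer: $542391$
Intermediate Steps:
$d = 198805$ ($d = 198761 + 44 = 198805$)
$343586 + d = 343586 + 198805 = 542391$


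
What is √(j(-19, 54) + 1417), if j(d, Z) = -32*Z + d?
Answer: I*√330 ≈ 18.166*I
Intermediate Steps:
j(d, Z) = d - 32*Z
√(j(-19, 54) + 1417) = √((-19 - 32*54) + 1417) = √((-19 - 1728) + 1417) = √(-1747 + 1417) = √(-330) = I*√330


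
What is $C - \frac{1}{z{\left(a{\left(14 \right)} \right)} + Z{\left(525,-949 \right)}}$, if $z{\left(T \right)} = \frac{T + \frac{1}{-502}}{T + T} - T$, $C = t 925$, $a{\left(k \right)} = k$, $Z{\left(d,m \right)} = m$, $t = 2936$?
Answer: $\frac{36741789349856}{13528901} \approx 2.7158 \cdot 10^{6}$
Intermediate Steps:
$C = 2715800$ ($C = 2936 \cdot 925 = 2715800$)
$z{\left(T \right)} = - T + \frac{- \frac{1}{502} + T}{2 T}$ ($z{\left(T \right)} = \frac{T - \frac{1}{502}}{2 T} - T = \left(- \frac{1}{502} + T\right) \frac{1}{2 T} - T = \frac{- \frac{1}{502} + T}{2 T} - T = - T + \frac{- \frac{1}{502} + T}{2 T}$)
$C - \frac{1}{z{\left(a{\left(14 \right)} \right)} + Z{\left(525,-949 \right)}} = 2715800 - \frac{1}{\left(\frac{1}{2} - 14 - \frac{1}{1004 \cdot 14}\right) - 949} = 2715800 - \frac{1}{\left(\frac{1}{2} - 14 - \frac{1}{14056}\right) - 949} = 2715800 - \frac{1}{- \frac{189757}{14056} - 949} = 2715800 - \frac{1}{- \frac{13528901}{14056}} = 2715800 - - \frac{14056}{13528901} = 2715800 + \frac{14056}{13528901} = \frac{36741789349856}{13528901}$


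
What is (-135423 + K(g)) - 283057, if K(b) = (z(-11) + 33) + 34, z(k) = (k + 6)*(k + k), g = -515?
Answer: -418303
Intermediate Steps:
z(k) = 2*k*(6 + k) (z(k) = (6 + k)*(2*k) = 2*k*(6 + k))
K(b) = 177 (K(b) = (2*(-11)*(6 - 11) + 33) + 34 = (2*(-11)*(-5) + 33) + 34 = (110 + 33) + 34 = 143 + 34 = 177)
(-135423 + K(g)) - 283057 = (-135423 + 177) - 283057 = -135246 - 283057 = -418303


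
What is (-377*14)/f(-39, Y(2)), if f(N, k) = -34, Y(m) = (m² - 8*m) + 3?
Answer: 2639/17 ≈ 155.24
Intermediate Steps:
Y(m) = 3 + m² - 8*m
(-377*14)/f(-39, Y(2)) = -377*14/(-34) = -5278*(-1/34) = 2639/17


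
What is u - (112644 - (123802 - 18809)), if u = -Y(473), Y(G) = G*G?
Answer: -231380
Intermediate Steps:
Y(G) = G²
u = -223729 (u = -1*473² = -1*223729 = -223729)
u - (112644 - (123802 - 18809)) = -223729 - (112644 - (123802 - 18809)) = -223729 - (112644 - 1*104993) = -223729 - (112644 - 104993) = -223729 - 1*7651 = -223729 - 7651 = -231380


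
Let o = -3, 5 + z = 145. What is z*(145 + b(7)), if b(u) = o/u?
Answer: 20240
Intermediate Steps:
z = 140 (z = -5 + 145 = 140)
b(u) = -3/u
z*(145 + b(7)) = 140*(145 - 3/7) = 140*(1012/7) = 20240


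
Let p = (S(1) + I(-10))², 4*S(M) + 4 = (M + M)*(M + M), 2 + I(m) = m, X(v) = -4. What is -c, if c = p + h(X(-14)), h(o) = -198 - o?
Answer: 50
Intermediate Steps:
I(m) = -2 + m
S(M) = -1 + M² (S(M) = -1 + ((M + M)*(M + M))/4 = -1 + ((2*M)*(2*M))/4 = -1 + (4*M²)/4 = -1 + M²)
p = 144 (p = ((-1 + 1²) + (-2 - 10))² = ((-1 + 1) - 12)² = (0 - 12)² = (-12)² = 144)
c = -50 (c = 144 + (-198 - 1*(-4)) = 144 + (-198 + 4) = 144 - 194 = -50)
-c = -1*(-50) = 50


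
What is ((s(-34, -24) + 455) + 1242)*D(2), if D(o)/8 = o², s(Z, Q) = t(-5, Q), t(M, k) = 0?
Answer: 54304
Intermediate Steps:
s(Z, Q) = 0
D(o) = 8*o²
((s(-34, -24) + 455) + 1242)*D(2) = ((0 + 455) + 1242)*(8*2²) = (455 + 1242)*(8*4) = 1697*32 = 54304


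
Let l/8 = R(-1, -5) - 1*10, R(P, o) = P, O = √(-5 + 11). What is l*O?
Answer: -88*√6 ≈ -215.56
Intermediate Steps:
O = √6 ≈ 2.4495
l = -88 (l = 8*(-1 - 1*10) = 8*(-1 - 10) = 8*(-11) = -88)
l*O = -88*√6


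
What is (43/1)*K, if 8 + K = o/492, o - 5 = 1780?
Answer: -30831/164 ≈ -187.99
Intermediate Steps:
o = 1785 (o = 5 + 1780 = 1785)
K = -717/164 (K = -8 + 1785/492 = -8 + 1785*(1/492) = -8 + 595/164 = -717/164 ≈ -4.3719)
(43/1)*K = (43/1)*(-717/164) = (43*1)*(-717/164) = 43*(-717/164) = -30831/164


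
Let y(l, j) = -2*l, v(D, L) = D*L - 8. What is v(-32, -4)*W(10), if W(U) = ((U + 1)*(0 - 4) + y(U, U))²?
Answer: 491520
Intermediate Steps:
v(D, L) = -8 + D*L
W(U) = (-4 - 6*U)² (W(U) = ((U + 1)*(0 - 4) - 2*U)² = ((1 + U)*(-4) - 2*U)² = ((-4 - 4*U) - 2*U)² = (-4 - 6*U)²)
v(-32, -4)*W(10) = (-8 - 32*(-4))*(4*(2 + 3*10)²) = (-8 + 128)*(4*(2 + 30)²) = 120*(4*32²) = 120*(4*1024) = 120*4096 = 491520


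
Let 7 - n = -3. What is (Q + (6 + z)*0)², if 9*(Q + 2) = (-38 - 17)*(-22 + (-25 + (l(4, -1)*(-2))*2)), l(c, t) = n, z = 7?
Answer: 2524921/9 ≈ 2.8055e+5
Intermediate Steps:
n = 10 (n = 7 - 1*(-3) = 7 + 3 = 10)
l(c, t) = 10
Q = 1589/3 (Q = -2 + ((-38 - 17)*(-22 + (-25 + (10*(-2))*2)))/9 = -2 + (-55*(-22 + (-25 - 20*2)))/9 = -2 + (-55*(-22 + (-25 - 40)))/9 = -2 + (-55*(-22 - 65))/9 = -2 + (-55*(-87))/9 = -2 + (⅑)*4785 = -2 + 1595/3 = 1589/3 ≈ 529.67)
(Q + (6 + z)*0)² = (1589/3 + (6 + 7)*0)² = (1589/3 + 13*0)² = (1589/3 + 0)² = (1589/3)² = 2524921/9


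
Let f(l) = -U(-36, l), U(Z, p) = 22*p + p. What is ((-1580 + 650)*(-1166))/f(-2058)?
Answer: 180730/7889 ≈ 22.909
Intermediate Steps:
U(Z, p) = 23*p
f(l) = -23*l
((-1580 + 650)*(-1166))/f(-2058) = ((-1580 + 650)*(-1166))/((-23*(-2058))) = -930*(-1166)/47334 = 1084380*(1/47334) = 180730/7889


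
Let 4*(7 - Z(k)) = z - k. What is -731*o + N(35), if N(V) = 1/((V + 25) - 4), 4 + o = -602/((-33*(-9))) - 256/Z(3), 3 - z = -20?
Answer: 1629498713/16632 ≈ 97974.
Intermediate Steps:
z = 23 (z = 3 - 1*(-20) = 3 + 20 = 23)
Z(k) = 5/4 + k/4 (Z(k) = 7 - (23 - k)/4 = 7 + (-23/4 + k/4) = 5/4 + k/4)
o = -39806/297 (o = -4 + (-602/((-33*(-9))) - 256/(5/4 + (¼)*3)) = -4 + (-602/297 - 256/(5/4 + ¾)) = -4 + (-602*1/297 - 256/2) = -4 + (-602/297 - 256*½) = -4 + (-602/297 - 128) = -4 - 38618/297 = -39806/297 ≈ -134.03)
N(V) = 1/(21 + V) (N(V) = 1/((25 + V) - 4) = 1/(21 + V))
-731*o + N(35) = -731*(-39806/297) + 1/(21 + 35) = 29098186/297 + 1/56 = 1629498713/16632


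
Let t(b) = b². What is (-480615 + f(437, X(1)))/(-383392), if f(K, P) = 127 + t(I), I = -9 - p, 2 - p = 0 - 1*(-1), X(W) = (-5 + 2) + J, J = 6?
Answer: 120097/95848 ≈ 1.2530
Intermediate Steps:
X(W) = 3 (X(W) = (-5 + 2) + 6 = -3 + 6 = 3)
p = 1 (p = 2 - (0 - 1*(-1)) = 2 - (0 + 1) = 2 - 1*1 = 2 - 1 = 1)
I = -10 (I = -9 - 1*1 = -9 - 1 = -10)
f(K, P) = 227 (f(K, P) = 127 + (-10)² = 127 + 100 = 227)
(-480615 + f(437, X(1)))/(-383392) = (-480615 + 227)/(-383392) = -480388*(-1/383392) = 120097/95848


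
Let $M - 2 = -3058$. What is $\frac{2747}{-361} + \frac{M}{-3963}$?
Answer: $- \frac{9783145}{1430643} \approx -6.8383$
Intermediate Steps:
$M = -3056$ ($M = 2 - 3058 = -3056$)
$\frac{2747}{-361} + \frac{M}{-3963} = \frac{2747}{-361} - \frac{3056}{-3963} = 2747 \left(- \frac{1}{361}\right) - - \frac{3056}{3963} = - \frac{2747}{361} + \frac{3056}{3963} = - \frac{9783145}{1430643}$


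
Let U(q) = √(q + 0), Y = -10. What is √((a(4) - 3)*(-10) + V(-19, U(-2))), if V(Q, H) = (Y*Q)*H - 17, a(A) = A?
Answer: √(-27 + 190*I*√2) ≈ 11.024 + 12.187*I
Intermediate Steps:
U(q) = √q
V(Q, H) = -17 - 10*H*Q (V(Q, H) = (-10*Q)*H - 17 = -10*H*Q - 17 = -17 - 10*H*Q)
√((a(4) - 3)*(-10) + V(-19, U(-2))) = √((4 - 3)*(-10) + (-17 - 10*√(-2)*(-19))) = √(1*(-10) + (-17 - 10*I*√2*(-19))) = √(-10 + (-17 + 190*I*√2)) = √(-27 + 190*I*√2)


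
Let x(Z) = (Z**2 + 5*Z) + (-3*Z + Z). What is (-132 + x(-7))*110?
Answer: -11440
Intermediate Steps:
x(Z) = Z**2 + 3*Z (x(Z) = (Z**2 + 5*Z) - 2*Z = Z**2 + 3*Z)
(-132 + x(-7))*110 = (-132 - 7*(3 - 7))*110 = (-132 - 7*(-4))*110 = (-132 + 28)*110 = -104*110 = -11440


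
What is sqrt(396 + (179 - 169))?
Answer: sqrt(406) ≈ 20.149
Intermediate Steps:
sqrt(396 + (179 - 169)) = sqrt(396 + 10) = sqrt(406)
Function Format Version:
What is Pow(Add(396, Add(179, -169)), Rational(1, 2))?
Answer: Pow(406, Rational(1, 2)) ≈ 20.149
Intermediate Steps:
Pow(Add(396, Add(179, -169)), Rational(1, 2)) = Pow(Add(396, 10), Rational(1, 2)) = Pow(406, Rational(1, 2))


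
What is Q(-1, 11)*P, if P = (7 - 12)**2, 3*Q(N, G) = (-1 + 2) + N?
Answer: 0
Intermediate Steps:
Q(N, G) = 1/3 + N/3 (Q(N, G) = ((-1 + 2) + N)/3 = (1 + N)/3 = 1/3 + N/3)
P = 25 (P = (-5)**2 = 25)
Q(-1, 11)*P = (1/3 + (1/3)*(-1))*25 = (1/3 - 1/3)*25 = 0*25 = 0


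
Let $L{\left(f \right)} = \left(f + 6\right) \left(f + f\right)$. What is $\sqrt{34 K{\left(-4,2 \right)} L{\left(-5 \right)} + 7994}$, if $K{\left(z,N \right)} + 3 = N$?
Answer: $3 \sqrt{926} \approx 91.291$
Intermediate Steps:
$L{\left(f \right)} = 2 f \left(6 + f\right)$ ($L{\left(f \right)} = \left(6 + f\right) 2 f = 2 f \left(6 + f\right)$)
$K{\left(z,N \right)} = -3 + N$
$\sqrt{34 K{\left(-4,2 \right)} L{\left(-5 \right)} + 7994} = \sqrt{34 \left(-3 + 2\right) 2 \left(-5\right) \left(6 - 5\right) + 7994} = \sqrt{34 \left(-1\right) 2 \left(-5\right) 1 + 7994} = \sqrt{\left(-34\right) \left(-10\right) + 7994} = \sqrt{340 + 7994} = \sqrt{8334} = 3 \sqrt{926}$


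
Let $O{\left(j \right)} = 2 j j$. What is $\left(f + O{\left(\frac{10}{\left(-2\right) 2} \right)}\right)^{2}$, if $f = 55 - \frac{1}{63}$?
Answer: $\frac{72301009}{15876} \approx 4554.1$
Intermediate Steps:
$f = \frac{3464}{63}$ ($f = 55 - \frac{1}{63} = \frac{3464}{63} \approx 54.984$)
$O{\left(j \right)} = 2 j^{2}$
$\left(f + O{\left(\frac{10}{\left(-2\right) 2} \right)}\right)^{2} = \left(\frac{3464}{63} + 2 \left(\frac{10}{\left(-2\right) 2}\right)^{2}\right)^{2} = \left(\frac{3464}{63} + 2 \left(\frac{10}{-4}\right)^{2}\right)^{2} = \left(\frac{3464}{63} + 2 \left(10 \left(- \frac{1}{4}\right)\right)^{2}\right)^{2} = \left(\frac{3464}{63} + 2 \left(- \frac{5}{2}\right)^{2}\right)^{2} = \left(\frac{3464}{63} + 2 \cdot \frac{25}{4}\right)^{2} = \left(\frac{3464}{63} + \frac{25}{2}\right)^{2} = \left(\frac{8503}{126}\right)^{2} = \frac{72301009}{15876}$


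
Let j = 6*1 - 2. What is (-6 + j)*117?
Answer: -234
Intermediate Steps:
j = 4 (j = 6 - 2 = 4)
(-6 + j)*117 = (-6 + 4)*117 = -2*117 = -234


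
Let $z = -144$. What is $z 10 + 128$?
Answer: $-1312$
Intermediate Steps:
$z 10 + 128 = \left(-144\right) 10 + 128 = -1440 + 128 = -1312$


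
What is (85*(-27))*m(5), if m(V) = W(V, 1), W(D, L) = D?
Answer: -11475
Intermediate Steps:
m(V) = V
(85*(-27))*m(5) = (85*(-27))*5 = -2295*5 = -11475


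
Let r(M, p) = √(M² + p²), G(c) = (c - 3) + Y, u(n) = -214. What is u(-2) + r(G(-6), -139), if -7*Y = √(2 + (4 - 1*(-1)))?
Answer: -214 + √(950705 + 126*√7)/7 ≈ -74.684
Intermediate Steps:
Y = -√7/7 (Y = -√(2 + (4 - 1*(-1)))/7 = -√(2 + (4 + 1))/7 = -√(2 + 5)/7 = -√7/7 ≈ -0.37796)
G(c) = -3 + c - √7/7 (G(c) = (c - 3) - √7/7 = (-3 + c) - √7/7 = -3 + c - √7/7)
u(-2) + r(G(-6), -139) = -214 + √((-3 - 6 - √7/7)² + (-139)²) = -214 + √((-9 - √7/7)² + 19321) = -214 + √(19321 + (-9 - √7/7)²)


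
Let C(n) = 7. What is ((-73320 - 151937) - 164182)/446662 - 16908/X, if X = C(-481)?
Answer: -7554887169/3126634 ≈ -2416.3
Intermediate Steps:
X = 7
((-73320 - 151937) - 164182)/446662 - 16908/X = ((-73320 - 151937) - 164182)/446662 - 16908/7 = (-225257 - 164182)*(1/446662) - 16908*1/7 = -389439*1/446662 - 16908/7 = -389439/446662 - 16908/7 = -7554887169/3126634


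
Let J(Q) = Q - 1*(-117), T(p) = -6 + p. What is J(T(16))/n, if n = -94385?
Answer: -127/94385 ≈ -0.0013456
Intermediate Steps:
J(Q) = 117 + Q (J(Q) = Q + 117 = 117 + Q)
J(T(16))/n = (117 + (-6 + 16))/(-94385) = (117 + 10)*(-1/94385) = 127*(-1/94385) = -127/94385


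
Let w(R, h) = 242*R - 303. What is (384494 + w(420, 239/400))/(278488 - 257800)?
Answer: 485831/20688 ≈ 23.484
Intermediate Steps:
w(R, h) = -303 + 242*R
(384494 + w(420, 239/400))/(278488 - 257800) = (384494 + (-303 + 242*420))/(278488 - 257800) = (384494 + (-303 + 101640))/20688 = (384494 + 101337)*(1/20688) = 485831*(1/20688) = 485831/20688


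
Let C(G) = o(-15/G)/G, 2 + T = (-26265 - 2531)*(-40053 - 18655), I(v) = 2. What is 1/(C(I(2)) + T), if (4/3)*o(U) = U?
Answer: 16/27048889011 ≈ 5.9152e-10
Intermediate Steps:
T = 1690555566 (T = -2 + (-26265 - 2531)*(-40053 - 18655) = -2 - 28796*(-58708) = -2 + 1690555568 = 1690555566)
o(U) = 3*U/4
C(G) = -45/(4*G**2) (C(G) = (3*(-15/G)/4)/G = (-45/(4*G))/G = -45/(4*G**2))
1/(C(I(2)) + T) = 1/(-45/4/2**2 + 1690555566) = 1/(-45/4*1/4 + 1690555566) = 1/(-45/16 + 1690555566) = 1/(27048889011/16) = 16/27048889011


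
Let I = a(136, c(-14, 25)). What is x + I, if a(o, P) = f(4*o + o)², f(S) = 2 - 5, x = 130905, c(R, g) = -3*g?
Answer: 130914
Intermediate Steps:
f(S) = -3
a(o, P) = 9 (a(o, P) = (-3)² = 9)
I = 9
x + I = 130905 + 9 = 130914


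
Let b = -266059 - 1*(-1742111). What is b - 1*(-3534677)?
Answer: 5010729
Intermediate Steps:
b = 1476052 (b = -266059 + 1742111 = 1476052)
b - 1*(-3534677) = 1476052 - 1*(-3534677) = 1476052 + 3534677 = 5010729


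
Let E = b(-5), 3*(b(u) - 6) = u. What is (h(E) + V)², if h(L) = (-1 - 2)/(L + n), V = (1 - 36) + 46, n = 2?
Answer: 40000/361 ≈ 110.80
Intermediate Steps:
V = 11 (V = -35 + 46 = 11)
b(u) = 6 + u/3
E = 13/3 (E = 6 + (⅓)*(-5) = 6 - 5/3 = 13/3 ≈ 4.3333)
h(L) = -3/(2 + L) (h(L) = (-1 - 2)/(L + 2) = -3/(2 + L))
(h(E) + V)² = (-3/(2 + 13/3) + 11)² = (-3/19/3 + 11)² = (-3*3/19 + 11)² = (-9/19 + 11)² = (200/19)² = 40000/361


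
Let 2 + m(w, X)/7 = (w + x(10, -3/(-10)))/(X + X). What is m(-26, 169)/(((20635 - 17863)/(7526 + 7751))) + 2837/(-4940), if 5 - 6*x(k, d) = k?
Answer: -6164009983/76293360 ≈ -80.794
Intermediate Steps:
x(k, d) = 5/6 - k/6
m(w, X) = -14 + 7*(-5/6 + w)/(2*X) (m(w, X) = -14 + 7*((w + (5/6 - 1/6*10))/(X + X)) = -14 + 7*((w + (5/6 - 5/3))/((2*X))) = -14 + 7*((w - 5/6)*(1/(2*X))) = -14 + 7*((-5/6 + w)*(1/(2*X))) = -14 + 7*((-5/6 + w)/(2*X)) = -14 + 7*(-5/6 + w)/(2*X))
m(-26, 169)/(((20635 - 17863)/(7526 + 7751))) + 2837/(-4940) = ((7/12)*(-5 - 24*169 + 6*(-26))/169)/(((20635 - 17863)/(7526 + 7751))) + 2837/(-4940) = ((7/12)*(1/169)*(-5 - 4056 - 156))/((2772/15277)) + 2837*(-1/4940) = ((7/12)*(1/169)*(-4217))/((2772*(1/15277))) - 2837/4940 = -29519/(2028*2772/15277) - 2837/4940 = -29519/2028*15277/2772 - 2837/4940 = -64423109/803088 - 2837/4940 = -6164009983/76293360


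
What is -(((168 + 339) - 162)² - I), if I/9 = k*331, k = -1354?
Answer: -4152591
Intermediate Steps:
I = -4033566 (I = 9*(-1354*331) = 9*(-448174) = -4033566)
-(((168 + 339) - 162)² - I) = -(((168 + 339) - 162)² - 1*(-4033566)) = -((507 - 162)² + 4033566) = -(345² + 4033566) = -(119025 + 4033566) = -1*4152591 = -4152591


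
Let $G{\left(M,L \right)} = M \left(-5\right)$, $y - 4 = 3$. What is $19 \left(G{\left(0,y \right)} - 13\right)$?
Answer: $-247$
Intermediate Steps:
$y = 7$ ($y = 4 + 3 = 7$)
$G{\left(M,L \right)} = - 5 M$
$19 \left(G{\left(0,y \right)} - 13\right) = 19 \left(\left(-5\right) 0 - 13\right) = 19 \left(0 - 13\right) = 19 \left(-13\right) = -247$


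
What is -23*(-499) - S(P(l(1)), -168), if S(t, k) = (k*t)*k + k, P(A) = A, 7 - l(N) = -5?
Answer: -327043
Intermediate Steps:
l(N) = 12 (l(N) = 7 - 1*(-5) = 7 + 5 = 12)
S(t, k) = k + t*k² (S(t, k) = t*k² + k = k + t*k²)
-23*(-499) - S(P(l(1)), -168) = -23*(-499) - (-168)*(1 - 168*12) = 11477 - (-168)*(1 - 2016) = 11477 - (-168)*(-2015) = 11477 - 1*338520 = 11477 - 338520 = -327043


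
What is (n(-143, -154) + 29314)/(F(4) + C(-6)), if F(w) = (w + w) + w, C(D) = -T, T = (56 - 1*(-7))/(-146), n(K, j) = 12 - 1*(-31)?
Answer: 4286122/1815 ≈ 2361.5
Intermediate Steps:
n(K, j) = 43 (n(K, j) = 12 + 31 = 43)
T = -63/146 (T = (56 + 7)*(-1/146) = 63*(-1/146) = -63/146 ≈ -0.43151)
C(D) = 63/146 (C(D) = -1*(-63/146) = 63/146)
F(w) = 3*w (F(w) = 2*w + w = 3*w)
(n(-143, -154) + 29314)/(F(4) + C(-6)) = (43 + 29314)/(3*4 + 63/146) = 29357/(12 + 63/146) = 29357/(1815/146) = 29357*(146/1815) = 4286122/1815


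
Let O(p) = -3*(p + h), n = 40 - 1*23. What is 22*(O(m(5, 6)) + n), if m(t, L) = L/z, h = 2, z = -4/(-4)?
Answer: -154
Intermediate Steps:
z = 1 (z = -4*(-¼) = 1)
n = 17 (n = 40 - 23 = 17)
m(t, L) = L (m(t, L) = L/1 = L*1 = L)
O(p) = -6 - 3*p (O(p) = -3*(p + 2) = -3*(2 + p) = -6 - 3*p)
22*(O(m(5, 6)) + n) = 22*((-6 - 3*6) + 17) = 22*((-6 - 18) + 17) = 22*(-24 + 17) = 22*(-7) = -154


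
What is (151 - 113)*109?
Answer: 4142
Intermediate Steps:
(151 - 113)*109 = 38*109 = 4142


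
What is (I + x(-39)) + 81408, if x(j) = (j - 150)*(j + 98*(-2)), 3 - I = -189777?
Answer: 315603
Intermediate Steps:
I = 189780 (I = 3 - 1*(-189777) = 3 + 189777 = 189780)
x(j) = (-196 + j)*(-150 + j) (x(j) = (-150 + j)*(j - 196) = (-150 + j)*(-196 + j) = (-196 + j)*(-150 + j))
(I + x(-39)) + 81408 = (189780 + (29400 + (-39)**2 - 346*(-39))) + 81408 = (189780 + (29400 + 1521 + 13494)) + 81408 = (189780 + 44415) + 81408 = 234195 + 81408 = 315603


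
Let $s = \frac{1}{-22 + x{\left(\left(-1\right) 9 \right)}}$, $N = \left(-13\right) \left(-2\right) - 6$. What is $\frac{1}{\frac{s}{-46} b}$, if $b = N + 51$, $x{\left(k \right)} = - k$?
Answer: $\frac{598}{71} \approx 8.4225$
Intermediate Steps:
$N = 20$ ($N = 26 - 6 = 20$)
$s = - \frac{1}{13}$ ($s = \frac{1}{-22 - \left(-1\right) 9} = \frac{1}{-22 - -9} = \frac{1}{-22 + 9} = \frac{1}{-13} = - \frac{1}{13} \approx -0.076923$)
$b = 71$ ($b = 20 + 51 = 71$)
$\frac{1}{\frac{s}{-46} b} = \frac{1}{- \frac{1}{13 \left(-46\right)} 71} = \frac{1}{\left(- \frac{1}{13}\right) \left(- \frac{1}{46}\right) 71} = \frac{1}{\frac{1}{598} \cdot 71} = \frac{1}{\frac{71}{598}} = \frac{598}{71}$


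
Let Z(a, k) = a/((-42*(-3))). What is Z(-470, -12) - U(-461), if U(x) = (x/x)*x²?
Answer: -13389058/63 ≈ -2.1252e+5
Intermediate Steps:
U(x) = x² (U(x) = 1*x² = x²)
Z(a, k) = a/126
Z(-470, -12) - U(-461) = (1/126)*(-470) - 1*(-461)² = -235/63 - 1*212521 = -235/63 - 212521 = -13389058/63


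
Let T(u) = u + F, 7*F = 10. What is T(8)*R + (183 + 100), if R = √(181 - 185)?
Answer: 283 + 132*I/7 ≈ 283.0 + 18.857*I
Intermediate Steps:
F = 10/7 (F = (⅐)*10 = 10/7 ≈ 1.4286)
T(u) = 10/7 + u (T(u) = u + 10/7 = 10/7 + u)
R = 2*I (R = √(-4) = 2*I ≈ 2.0*I)
T(8)*R + (183 + 100) = (10/7 + 8)*(2*I) + (183 + 100) = 66*(2*I)/7 + 283 = 132*I/7 + 283 = 283 + 132*I/7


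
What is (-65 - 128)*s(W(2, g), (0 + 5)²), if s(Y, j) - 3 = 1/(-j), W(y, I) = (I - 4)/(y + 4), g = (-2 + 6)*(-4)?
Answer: -14282/25 ≈ -571.28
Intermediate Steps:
g = -16 (g = 4*(-4) = -16)
W(y, I) = (-4 + I)/(4 + y)
s(Y, j) = 3 - 1/j (s(Y, j) = 3 + 1/(-j) = 3 - 1/j)
(-65 - 128)*s(W(2, g), (0 + 5)²) = (-65 - 128)*(3 - 1/((0 + 5)²)) = -193*(3 - 1/(5²)) = -193*(3 - 1/25) = -193*74/25 = -14282/25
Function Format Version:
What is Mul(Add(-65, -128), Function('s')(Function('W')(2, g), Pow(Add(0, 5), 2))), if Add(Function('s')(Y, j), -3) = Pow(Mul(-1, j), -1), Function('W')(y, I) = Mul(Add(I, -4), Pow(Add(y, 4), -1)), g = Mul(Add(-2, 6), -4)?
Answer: Rational(-14282, 25) ≈ -571.28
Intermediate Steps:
g = -16 (g = Mul(4, -4) = -16)
Function('W')(y, I) = Mul(Pow(Add(4, y), -1), Add(-4, I)) (Function('W')(y, I) = Mul(Add(-4, I), Pow(Add(4, y), -1)) = Mul(Pow(Add(4, y), -1), Add(-4, I)))
Function('s')(Y, j) = Add(3, Mul(-1, Pow(j, -1))) (Function('s')(Y, j) = Add(3, Pow(Mul(-1, j), -1)) = Add(3, Mul(-1, Pow(j, -1))))
Mul(Add(-65, -128), Function('s')(Function('W')(2, g), Pow(Add(0, 5), 2))) = Mul(Add(-65, -128), Add(3, Mul(-1, Pow(Pow(Add(0, 5), 2), -1)))) = Mul(-193, Add(3, Mul(-1, Pow(Pow(5, 2), -1)))) = Mul(-193, Add(3, Mul(-1, Pow(25, -1)))) = Mul(-193, Add(3, Mul(-1, Rational(1, 25)))) = Mul(-193, Add(3, Rational(-1, 25))) = Mul(-193, Rational(74, 25)) = Rational(-14282, 25)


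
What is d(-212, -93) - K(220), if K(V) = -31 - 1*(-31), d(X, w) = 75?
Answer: 75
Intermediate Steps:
K(V) = 0 (K(V) = -31 + 31 = 0)
d(-212, -93) - K(220) = 75 - 1*0 = 75 + 0 = 75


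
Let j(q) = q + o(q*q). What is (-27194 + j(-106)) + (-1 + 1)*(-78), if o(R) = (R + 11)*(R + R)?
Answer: 252715284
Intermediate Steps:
o(R) = 2*R*(11 + R) (o(R) = (11 + R)*(2*R) = 2*R*(11 + R))
j(q) = q + 2*q²*(11 + q²) (j(q) = q + 2*(q*q)*(11 + q*q) = q + 2*q²*(11 + q²))
(-27194 + j(-106)) + (-1 + 1)*(-78) = (-27194 - 106*(1 + 2*(-106)*(11 + (-106)²))) + (-1 + 1)*(-78) = (-27194 - 106*(1 + 2*(-106)*(11 + 11236))) + 0*(-78) = (-27194 - 106*(1 + 2*(-106)*11247)) + 0 = (-27194 - 106*(1 - 2384364)) + 0 = (-27194 - 106*(-2384363)) + 0 = (-27194 + 252742478) + 0 = 252715284 + 0 = 252715284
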